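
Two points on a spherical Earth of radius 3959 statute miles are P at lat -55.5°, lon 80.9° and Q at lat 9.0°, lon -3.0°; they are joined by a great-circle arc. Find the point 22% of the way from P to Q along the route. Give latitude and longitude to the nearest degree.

≈ lat -47°, lon 50°

Convert each endpoint to a unit vector on the sphere (x = cos φ cos λ, y = cos φ sin λ, z = sin φ).
The central angle between the endpoints is δ = arccos(p₁·p₂) ≈ 1.640 rad (94.0°).
Interpolate at f = 0.22 with slerp weights a = sin((1−f)δ)/sin δ ≈ 0.960, b = sin(fδ)/sin δ ≈ 0.354.
p = a·p₁ + b·p₂ ≈ (0.435, 0.519, -0.736); φ = arcsin(p_z) ≈ -47.39°, λ = atan2(p_y, p_x) ≈ 50.01°.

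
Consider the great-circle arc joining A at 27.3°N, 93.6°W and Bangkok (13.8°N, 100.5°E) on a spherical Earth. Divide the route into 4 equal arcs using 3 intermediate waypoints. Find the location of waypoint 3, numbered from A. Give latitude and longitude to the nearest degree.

The haversine formula gives a central angle δ ≈ 2.386 rad (136.7°) between the endpoints.
Interpolate at f = 3/4 with slerp weights a = sin((1−f)δ)/sin δ ≈ 0.819, b = sin(fδ)/sin δ ≈ 1.423.
p = a·p₁ + b·p₂ ≈ (-0.298, 0.633, 0.715); φ = arcsin(p_z) ≈ 45.64°, λ = atan2(p_y, p_x) ≈ 115.18°.

≈ 46°N, 115°E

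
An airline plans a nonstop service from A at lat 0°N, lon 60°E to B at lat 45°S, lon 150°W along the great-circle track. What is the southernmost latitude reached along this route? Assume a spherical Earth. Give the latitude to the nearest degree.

The great circle lies in the plane with unit normal n̂ = (p₁ × p₂)/|p₁ × p₂|.
Here n̂_z ≈ +0.447; the vertex latitude is φ_max = arccos|n̂_z| ≈ 63.4°.

≈ 63°S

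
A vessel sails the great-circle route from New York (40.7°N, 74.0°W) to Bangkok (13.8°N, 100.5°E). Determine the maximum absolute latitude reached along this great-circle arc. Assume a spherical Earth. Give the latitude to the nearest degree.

The great circle lies in the plane with unit normal n̂ = (p₁ × p₂)/|p₁ × p₂|.
Here n̂_z ≈ +0.086; the vertex latitude is φ_max = arccos|n̂_z| ≈ 85.0°.

≈ 85°N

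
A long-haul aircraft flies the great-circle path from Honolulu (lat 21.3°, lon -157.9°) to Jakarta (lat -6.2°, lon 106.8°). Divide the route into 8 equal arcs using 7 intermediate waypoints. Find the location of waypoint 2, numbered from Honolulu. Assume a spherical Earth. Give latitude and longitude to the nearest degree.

The haversine formula gives a central angle δ ≈ 1.696 rad (97.2°) between the endpoints.
Interpolate at f = 2/8 with slerp weights a = sin((1−f)δ)/sin δ ≈ 0.963, b = sin(fδ)/sin δ ≈ 0.415.
p = a·p₁ + b·p₂ ≈ (-0.951, 0.057, 0.305); φ = arcsin(p_z) ≈ 17.76°, λ = atan2(p_y, p_x) ≈ 176.57°.

≈ lat 18°, lon 177°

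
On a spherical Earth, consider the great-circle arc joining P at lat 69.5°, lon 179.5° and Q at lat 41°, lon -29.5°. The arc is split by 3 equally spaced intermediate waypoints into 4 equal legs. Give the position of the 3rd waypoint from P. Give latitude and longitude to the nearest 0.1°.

The haversine formula gives a central angle δ ≈ 1.177 rad (67.5°) between the endpoints.
Interpolate at f = 3/4 with slerp weights a = sin((1−f)δ)/sin δ ≈ 0.314, b = sin(fδ)/sin δ ≈ 0.837.
p = a·p₁ + b·p₂ ≈ (0.440, -0.310, 0.843); φ = arcsin(p_z) ≈ 57.47°, λ = atan2(p_y, p_x) ≈ -35.19°.

≈ lat 57.5°, lon -35.2°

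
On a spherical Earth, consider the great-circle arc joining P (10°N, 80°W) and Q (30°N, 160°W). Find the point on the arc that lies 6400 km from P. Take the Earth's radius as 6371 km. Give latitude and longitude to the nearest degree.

≈ (29°N, 138°W)

The haversine formula gives a central angle δ ≈ 1.334 rad (76.4°) between the endpoints. The total great-circle distance is δ·R ≈ 1.334 × 6371 ≈ 8497 km, so the target fraction is f = 6400/8497 ≈ 0.753.
Interpolate at f ≈ 0.753 with slerp weights a = sin((1−f)δ)/sin δ ≈ 0.333, b = sin(fδ)/sin δ ≈ 0.868.
p = a·p₁ + b·p₂ ≈ (-0.650, -0.580, 0.492); φ = arcsin(p_z) ≈ 29.46°, λ = atan2(p_y, p_x) ≈ -138.26°.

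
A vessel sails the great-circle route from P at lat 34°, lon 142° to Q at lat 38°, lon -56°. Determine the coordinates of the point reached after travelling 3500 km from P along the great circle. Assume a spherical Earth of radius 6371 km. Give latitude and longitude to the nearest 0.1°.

≈ lat 63.6°, lon 159.3°

Convert each endpoint to a unit vector on the sphere (x = cos φ cos λ, y = cos φ sin λ, z = sin φ).
The central angle between the endpoints is δ = arccos(p₁·p₂) ≈ 1.852 rad (106.1°). The total great-circle distance is δ·R ≈ 1.852 × 6371 ≈ 11796 km, so the target fraction is f = 3500/11796 ≈ 0.297.
Interpolate at f ≈ 0.297 with slerp weights a = sin((1−f)δ)/sin δ ≈ 1.003, b = sin(fδ)/sin δ ≈ 0.543.
p = a·p₁ + b·p₂ ≈ (-0.416, 0.157, 0.896); φ = arcsin(p_z) ≈ 63.59°, λ = atan2(p_y, p_x) ≈ 159.31°.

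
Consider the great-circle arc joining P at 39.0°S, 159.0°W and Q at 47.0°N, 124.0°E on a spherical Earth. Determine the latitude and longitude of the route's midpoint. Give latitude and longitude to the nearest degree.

≈ 5°N, 165°E

Convert each endpoint to a unit vector on the sphere (x = cos φ cos λ, y = cos φ sin λ, z = sin φ).
The central angle between the endpoints is δ = arccos(p₁·p₂) ≈ 1.919 rad (109.9°).
Interpolate at f = 1/2 with slerp weights a = sin((1−f)δ)/sin δ ≈ 0.871, b = sin(fδ)/sin δ ≈ 0.871.
p = a·p₁ + b·p₂ ≈ (-0.964, 0.250, 0.089); φ = arcsin(p_z) ≈ 5.10°, λ = atan2(p_y, p_x) ≈ 165.47°.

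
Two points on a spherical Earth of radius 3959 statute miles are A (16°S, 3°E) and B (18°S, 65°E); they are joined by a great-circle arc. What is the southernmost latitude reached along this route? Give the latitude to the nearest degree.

The great circle lies in the plane with unit normal n̂ = (p₁ × p₂)/|p₁ × p₂|.
Here n̂_z ≈ +0.941; the vertex latitude is φ_max = arccos|n̂_z| ≈ 19.7°.
Check via Clairaut: cos φ_max = |cos φ₁| · sin C = cos(16.0°)·sin(101.7°) ≈ 0.941, again giving ≈ 19.7°.

≈ 20°S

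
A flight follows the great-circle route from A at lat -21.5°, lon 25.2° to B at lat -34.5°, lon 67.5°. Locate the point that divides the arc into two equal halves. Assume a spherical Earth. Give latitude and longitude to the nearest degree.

From cos δ = sin φ₁ sin φ₂ + cos φ₁ cos φ₂ cos Δλ, the central angle is δ ≈ 0.685 rad (39.2°).
Interpolate at f = 1/2 with slerp weights a = sin((1−f)δ)/sin δ ≈ 0.531, b = sin(fδ)/sin δ ≈ 0.531.
p = a·p₁ + b·p₂ ≈ (0.614, 0.614, -0.495); φ = arcsin(p_z) ≈ -29.68°, λ = atan2(p_y, p_x) ≈ 45.01°.

≈ lat -30°, lon 45°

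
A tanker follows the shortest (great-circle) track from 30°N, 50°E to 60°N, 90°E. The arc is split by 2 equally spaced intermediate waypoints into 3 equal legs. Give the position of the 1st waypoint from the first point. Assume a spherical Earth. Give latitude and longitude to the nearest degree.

≈ 41°N, 59°E

Convert each endpoint to a unit vector on the sphere (x = cos φ cos λ, y = cos φ sin λ, z = sin φ).
The central angle between the endpoints is δ = arccos(p₁·p₂) ≈ 0.700 rad (40.1°).
Interpolate at f = 1/3 with slerp weights a = sin((1−f)δ)/sin δ ≈ 0.698, b = sin(fδ)/sin δ ≈ 0.359.
p = a·p₁ + b·p₂ ≈ (0.389, 0.643, 0.660); φ = arcsin(p_z) ≈ 41.30°, λ = atan2(p_y, p_x) ≈ 58.83°.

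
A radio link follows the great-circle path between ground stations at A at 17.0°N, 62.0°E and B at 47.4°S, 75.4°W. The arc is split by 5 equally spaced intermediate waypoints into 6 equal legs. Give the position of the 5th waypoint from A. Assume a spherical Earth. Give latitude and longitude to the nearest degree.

The haversine formula gives a central angle δ ≈ 2.335 rad (133.8°) between the endpoints.
Interpolate at f = 5/6 with slerp weights a = sin((1−f)δ)/sin δ ≈ 0.525, b = sin(fδ)/sin δ ≈ 1.289.
p = a·p₁ + b·p₂ ≈ (0.456, -0.401, -0.795); φ = arcsin(p_z) ≈ -52.65°, λ = atan2(p_y, p_x) ≈ -41.31°.

≈ 53°S, 41°W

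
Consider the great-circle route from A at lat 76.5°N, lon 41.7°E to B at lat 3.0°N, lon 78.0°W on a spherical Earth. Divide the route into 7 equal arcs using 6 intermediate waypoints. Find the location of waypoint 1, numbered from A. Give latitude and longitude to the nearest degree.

≈ lat 77°N, lon 18°W

Write both endpoints as unit vectors p₁, p₂ with components (cos φ cos λ, cos φ sin λ, sin φ).
The central angle between the endpoints is δ = arccos(p₁·p₂) ≈ 1.635 rad (93.7°).
Interpolate at f = 1/7 with slerp weights a = sin((1−f)δ)/sin δ ≈ 0.988, b = sin(fδ)/sin δ ≈ 0.232.
p = a·p₁ + b·p₂ ≈ (0.220, -0.073, 0.973); φ = arcsin(p_z) ≈ 76.57°, λ = atan2(p_y, p_x) ≈ -18.38°.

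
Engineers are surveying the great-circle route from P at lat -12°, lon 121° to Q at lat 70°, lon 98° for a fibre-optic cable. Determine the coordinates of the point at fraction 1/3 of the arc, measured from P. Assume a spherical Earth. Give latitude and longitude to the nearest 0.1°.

≈ lat 15.6°, lon 117.3°

Write both endpoints as unit vectors p₁, p₂ with components (cos φ cos λ, cos φ sin λ, sin φ).
The central angle between the endpoints is δ = arccos(p₁·p₂) ≈ 1.458 rad (83.5°).
Interpolate at f = 1/3 with slerp weights a = sin((1−f)δ)/sin δ ≈ 0.831, b = sin(fδ)/sin δ ≈ 0.470.
p = a·p₁ + b·p₂ ≈ (-0.441, 0.856, 0.269); φ = arcsin(p_z) ≈ 15.60°, λ = atan2(p_y, p_x) ≈ 117.26°.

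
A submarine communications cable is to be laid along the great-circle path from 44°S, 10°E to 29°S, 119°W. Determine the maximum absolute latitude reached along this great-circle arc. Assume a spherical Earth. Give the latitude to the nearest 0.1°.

The great circle lies in the plane with unit normal n̂ = (p₁ × p₂)/|p₁ × p₂|.
Here n̂_z ≈ -0.490; the vertex latitude is φ_max = arccos|n̂_z| ≈ 60.7°.
Check via Clairaut: cos φ_max = |cos φ₁| · sin C = cos(44.0°)·sin(137.1°) ≈ 0.490, again giving ≈ 60.7°.

≈ 60.7°S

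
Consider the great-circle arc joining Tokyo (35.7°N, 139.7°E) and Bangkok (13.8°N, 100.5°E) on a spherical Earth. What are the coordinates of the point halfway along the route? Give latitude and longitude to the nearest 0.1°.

From cos δ = sin φ₁ sin φ₂ + cos φ₁ cos φ₂ cos Δλ, the central angle is δ ≈ 0.722 rad (41.4°).
Interpolate at f = 1/2 with slerp weights a = sin((1−f)δ)/sin δ ≈ 0.534, b = sin(fδ)/sin δ ≈ 0.534.
p = a·p₁ + b·p₂ ≈ (-0.426, 0.791, 0.439); φ = arcsin(p_z) ≈ 26.06°, λ = atan2(p_y, p_x) ≈ 118.28°.

≈ 26.1°N, 118.3°E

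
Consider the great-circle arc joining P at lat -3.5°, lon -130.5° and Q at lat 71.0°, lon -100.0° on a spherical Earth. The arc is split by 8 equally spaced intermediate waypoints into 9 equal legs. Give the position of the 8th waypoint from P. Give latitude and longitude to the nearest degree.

Write both endpoints as unit vectors p₁, p₂ with components (cos φ cos λ, cos φ sin λ, sin φ).
The central angle between the endpoints is δ = arccos(p₁·p₂) ≈ 1.347 rad (77.2°).
Interpolate at f = 8/9 with slerp weights a = sin((1−f)δ)/sin δ ≈ 0.153, b = sin(fδ)/sin δ ≈ 0.955.
p = a·p₁ + b·p₂ ≈ (-0.153, -0.422, 0.893); φ = arcsin(p_z) ≈ 63.31°, λ = atan2(p_y, p_x) ≈ -109.93°.

≈ lat 63°, lon -110°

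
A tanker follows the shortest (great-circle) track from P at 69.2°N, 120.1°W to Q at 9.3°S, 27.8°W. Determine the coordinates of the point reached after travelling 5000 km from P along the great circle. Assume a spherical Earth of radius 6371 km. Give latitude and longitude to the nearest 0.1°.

≈ 41.0°N, 50.7°W

The haversine formula gives a central angle δ ≈ 1.737 rad (99.5°) between the endpoints. The total great-circle distance is δ·R ≈ 1.737 × 6371 ≈ 11064 km, so the target fraction is f = 5000/11064 ≈ 0.452.
Interpolate at f ≈ 0.452 with slerp weights a = sin((1−f)δ)/sin δ ≈ 0.826, b = sin(fδ)/sin δ ≈ 0.717.
p = a·p₁ + b·p₂ ≈ (0.478, -0.584, 0.656); φ = arcsin(p_z) ≈ 41.01°, λ = atan2(p_y, p_x) ≈ -50.65°.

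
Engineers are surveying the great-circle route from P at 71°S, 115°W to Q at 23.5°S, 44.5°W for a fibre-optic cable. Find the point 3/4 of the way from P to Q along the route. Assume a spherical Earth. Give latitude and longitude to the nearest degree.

Write both endpoints as unit vectors p₁, p₂ with components (cos φ cos λ, cos φ sin λ, sin φ).
The central angle between the endpoints is δ = arccos(p₁·p₂) ≈ 1.074 rad (61.5°).
Interpolate at f = 3/4 with slerp weights a = sin((1−f)δ)/sin δ ≈ 0.302, b = sin(fδ)/sin δ ≈ 0.820.
p = a·p₁ + b·p₂ ≈ (0.495, -0.616, -0.612); φ = arcsin(p_z) ≈ -37.76°, λ = atan2(p_y, p_x) ≈ -51.23°.

≈ 38°S, 51°W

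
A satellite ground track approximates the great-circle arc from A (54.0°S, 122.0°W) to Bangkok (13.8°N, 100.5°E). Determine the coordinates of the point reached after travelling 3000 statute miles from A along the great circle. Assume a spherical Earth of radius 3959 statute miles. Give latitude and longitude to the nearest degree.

≈ (54°S, 160°E)

Convert each endpoint to a unit vector on the sphere (x = cos φ cos λ, y = cos φ sin λ, z = sin φ).
The central angle between the endpoints is δ = arccos(p₁·p₂) ≈ 2.232 rad (127.9°). The total great-circle distance is δ·R ≈ 2.232 × 3959 ≈ 8835 mi, so the target fraction is f = 3000/8835 ≈ 0.340.
Interpolate at f ≈ 0.340 with slerp weights a = sin((1−f)δ)/sin δ ≈ 1.261, b = sin(fδ)/sin δ ≈ 0.871.
p = a·p₁ + b·p₂ ≈ (-0.547, 0.203, -0.812); φ = arcsin(p_z) ≈ -54.32°, λ = atan2(p_y, p_x) ≈ 159.64°.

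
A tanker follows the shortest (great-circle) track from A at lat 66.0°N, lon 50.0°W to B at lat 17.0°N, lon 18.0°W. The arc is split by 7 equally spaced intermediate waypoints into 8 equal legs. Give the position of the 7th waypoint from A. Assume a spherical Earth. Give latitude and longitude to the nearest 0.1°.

≈ lat 23.4°N, lon 19.9°W

Convert each endpoint to a unit vector on the sphere (x = cos φ cos λ, y = cos φ sin λ, z = sin φ).
The central angle between the endpoints is δ = arccos(p₁·p₂) ≈ 0.931 rad (53.3°).
Interpolate at f = 7/8 with slerp weights a = sin((1−f)δ)/sin δ ≈ 0.145, b = sin(fδ)/sin δ ≈ 0.907.
p = a·p₁ + b·p₂ ≈ (0.863, -0.313, 0.397); φ = arcsin(p_z) ≈ 23.41°, λ = atan2(p_y, p_x) ≈ -19.95°.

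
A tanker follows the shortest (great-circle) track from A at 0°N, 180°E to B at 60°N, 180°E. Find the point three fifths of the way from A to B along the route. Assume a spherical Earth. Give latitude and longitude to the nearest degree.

Convert each endpoint to a unit vector on the sphere (x = cos φ cos λ, y = cos φ sin λ, z = sin φ).
The central angle between the endpoints is δ = arccos(p₁·p₂) ≈ 1.047 rad (60.0°).
Interpolate at f = 3/5 with slerp weights a = sin((1−f)δ)/sin δ ≈ 0.470, b = sin(fδ)/sin δ ≈ 0.679.
p = a·p₁ + b·p₂ ≈ (-0.809, 0.000, 0.588); φ = arcsin(p_z) ≈ 36.00°, λ = atan2(p_y, p_x) ≈ 180.00°.

≈ 36°N, 180°E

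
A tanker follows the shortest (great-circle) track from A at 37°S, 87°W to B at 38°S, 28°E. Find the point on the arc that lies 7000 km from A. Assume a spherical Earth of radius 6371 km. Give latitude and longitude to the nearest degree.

≈ 50°S, 4°E

Convert each endpoint to a unit vector on the sphere (x = cos φ cos λ, y = cos φ sin λ, z = sin φ).
The central angle between the endpoints is δ = arccos(p₁·p₂) ≈ 1.466 rad (84.0°). The total great-circle distance is δ·R ≈ 1.466 × 6371 ≈ 9340 km, so the target fraction is f = 7000/9340 ≈ 0.749.
Interpolate at f ≈ 0.749 with slerp weights a = sin((1−f)δ)/sin δ ≈ 0.361, b = sin(fδ)/sin δ ≈ 0.896.
p = a·p₁ + b·p₂ ≈ (0.638, 0.043, -0.769); φ = arcsin(p_z) ≈ -50.23°, λ = atan2(p_y, p_x) ≈ 3.88°.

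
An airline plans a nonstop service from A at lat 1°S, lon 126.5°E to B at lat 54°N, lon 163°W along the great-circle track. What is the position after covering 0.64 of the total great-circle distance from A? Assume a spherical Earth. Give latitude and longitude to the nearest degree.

≈ lat 39°N, lon 161°E

The haversine formula gives a central angle δ ≈ 1.388 rad (79.5°) between the endpoints.
Interpolate at f = 0.64 with slerp weights a = sin((1−f)δ)/sin δ ≈ 0.487, b = sin(fδ)/sin δ ≈ 0.789.
p = a·p₁ + b·p₂ ≈ (-0.733, 0.256, 0.630); φ = arcsin(p_z) ≈ 39.04°, λ = atan2(p_y, p_x) ≈ 160.76°.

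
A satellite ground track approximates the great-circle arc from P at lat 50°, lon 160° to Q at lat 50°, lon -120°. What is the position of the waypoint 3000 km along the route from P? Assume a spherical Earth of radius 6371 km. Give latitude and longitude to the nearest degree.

Write both endpoints as unit vectors p₁, p₂ with components (cos φ cos λ, cos φ sin λ, sin φ).
The central angle between the endpoints is δ = arccos(p₁·p₂) ≈ 0.852 rad (48.8°). The total great-circle distance is δ·R ≈ 0.852 × 6371 ≈ 5427 km, so the target fraction is f = 3000/5427 ≈ 0.553.
Interpolate at f ≈ 0.553 with slerp weights a = sin((1−f)δ)/sin δ ≈ 0.494, b = sin(fδ)/sin δ ≈ 0.603.
p = a·p₁ + b·p₂ ≈ (-0.492, -0.227, 0.840); φ = arcsin(p_z) ≈ 57.18°, λ = atan2(p_y, p_x) ≈ -155.25°.

≈ lat 57°, lon -155°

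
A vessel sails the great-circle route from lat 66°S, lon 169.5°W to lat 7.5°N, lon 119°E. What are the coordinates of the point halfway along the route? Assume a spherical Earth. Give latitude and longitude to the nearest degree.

Convert each endpoint to a unit vector on the sphere (x = cos φ cos λ, y = cos φ sin λ, z = sin φ).
The central angle between the endpoints is δ = arccos(p₁·p₂) ≈ 1.562 rad (89.5°).
Interpolate at f = 1/2 with slerp weights a = sin((1−f)δ)/sin δ ≈ 0.704, b = sin(fδ)/sin δ ≈ 0.704.
p = a·p₁ + b·p₂ ≈ (-0.620, 0.558, -0.551); φ = arcsin(p_z) ≈ -33.45°, λ = atan2(p_y, p_x) ≈ 138.00°.

≈ lat 33°S, lon 138°E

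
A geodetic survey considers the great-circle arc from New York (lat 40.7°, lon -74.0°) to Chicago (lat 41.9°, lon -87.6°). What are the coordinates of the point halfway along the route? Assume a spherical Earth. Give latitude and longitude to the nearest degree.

≈ lat 42°, lon -81°

Write both endpoints as unit vectors p₁, p₂ with components (cos φ cos λ, cos φ sin λ, sin φ).
The central angle between the endpoints is δ = arccos(p₁·p₂) ≈ 0.179 rad (10.3°).
Interpolate at f = 1/2 with slerp weights a = sin((1−f)δ)/sin δ ≈ 0.502, b = sin(fδ)/sin δ ≈ 0.502.
p = a·p₁ + b·p₂ ≈ (0.121, -0.739, 0.663); φ = arcsin(p_z) ≈ 41.50°, λ = atan2(p_y, p_x) ≈ -80.74°.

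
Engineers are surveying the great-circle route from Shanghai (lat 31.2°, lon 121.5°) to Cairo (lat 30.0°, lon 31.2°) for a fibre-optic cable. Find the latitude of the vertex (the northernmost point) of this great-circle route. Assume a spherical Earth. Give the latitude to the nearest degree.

≈ 40°

The great circle lies in the plane with unit normal n̂ = (p₁ × p₂)/|p₁ × p₂|.
Here n̂_z ≈ -0.766; the vertex latitude is φ_max = arccos|n̂_z| ≈ 40.0°.
Check via Clairaut: cos φ_max = |cos φ₁| · sin C = cos(31.2°)·sin(63.6°) ≈ 0.766, again giving ≈ 40.0°.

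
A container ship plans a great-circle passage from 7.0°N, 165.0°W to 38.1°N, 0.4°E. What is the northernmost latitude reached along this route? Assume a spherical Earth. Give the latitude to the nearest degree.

≈ 74°N

The great circle lies in the plane with unit normal n̂ = (p₁ × p₂)/|p₁ × p₂|.
Here n̂_z ≈ +0.269; the vertex latitude is φ_max = arccos|n̂_z| ≈ 74.4°.
Check via Clairaut: cos φ_max = |cos φ₁| · sin C = cos(7.0°)·sin(15.7°) ≈ 0.269, again giving ≈ 74.4°.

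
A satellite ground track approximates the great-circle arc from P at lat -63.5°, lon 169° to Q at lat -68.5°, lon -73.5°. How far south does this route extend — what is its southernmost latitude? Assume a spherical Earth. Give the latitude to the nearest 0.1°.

The great circle lies in the plane with unit normal n̂ = (p₁ × p₂)/|p₁ × p₂|.
Here n̂_z ≈ +0.222; the vertex latitude is φ_max = arccos|n̂_z| ≈ 77.2°.
Check via Clairaut: cos φ_max = |cos φ₁| · sin C = cos(63.5°)·sin(150.2°) ≈ 0.222, again giving ≈ 77.2°.

≈ -77.2°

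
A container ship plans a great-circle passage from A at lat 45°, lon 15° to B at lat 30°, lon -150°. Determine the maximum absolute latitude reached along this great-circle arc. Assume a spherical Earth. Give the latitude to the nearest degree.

≈ 81°

The great circle lies in the plane with unit normal n̂ = (p₁ × p₂)/|p₁ × p₂|.
Here n̂_z ≈ -0.163; the vertex latitude is φ_max = arccos|n̂_z| ≈ 80.6°.
Check via Clairaut: cos φ_max = |cos φ₁| · sin C = cos(45.0°)·sin(13.3°) ≈ 0.163, again giving ≈ 80.6°.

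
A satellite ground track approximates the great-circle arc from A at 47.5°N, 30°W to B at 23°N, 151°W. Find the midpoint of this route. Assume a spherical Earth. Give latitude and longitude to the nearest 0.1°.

The haversine formula gives a central angle δ ≈ 1.603 rad (91.8°) between the endpoints.
Interpolate at f = 1/2 with slerp weights a = sin((1−f)δ)/sin δ ≈ 0.719, b = sin(fδ)/sin δ ≈ 0.719.
p = a·p₁ + b·p₂ ≈ (-0.158, -0.564, 0.811); φ = arcsin(p_z) ≈ 54.17°, λ = atan2(p_y, p_x) ≈ -105.67°.

≈ 54.2°N, 105.7°W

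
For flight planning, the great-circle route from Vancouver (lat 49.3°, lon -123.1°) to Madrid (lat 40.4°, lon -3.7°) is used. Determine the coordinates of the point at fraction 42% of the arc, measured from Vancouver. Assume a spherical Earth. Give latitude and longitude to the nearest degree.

The haversine formula gives a central angle δ ≈ 1.321 rad (75.7°) between the endpoints.
Interpolate at f = 0.42 with slerp weights a = sin((1−f)δ)/sin δ ≈ 0.716, b = sin(fδ)/sin δ ≈ 0.544.
p = a·p₁ + b·p₂ ≈ (0.158, -0.418, 0.895); φ = arcsin(p_z) ≈ 63.48°, λ = atan2(p_y, p_x) ≈ -69.24°.

≈ lat 63°, lon -69°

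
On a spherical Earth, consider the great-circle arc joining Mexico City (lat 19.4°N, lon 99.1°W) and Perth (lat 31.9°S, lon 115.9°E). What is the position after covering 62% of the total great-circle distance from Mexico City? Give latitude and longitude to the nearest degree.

The haversine formula gives a central angle δ ≈ 2.553 rad (146.3°) between the endpoints.
Interpolate at f = 0.62 with slerp weights a = sin((1−f)δ)/sin δ ≈ 1.485, b = sin(fδ)/sin δ ≈ 1.800.
p = a·p₁ + b·p₂ ≈ (-0.889, -0.008, -0.458); φ = arcsin(p_z) ≈ -27.25°, λ = atan2(p_y, p_x) ≈ -179.47°.

≈ lat 27°S, lon 179°W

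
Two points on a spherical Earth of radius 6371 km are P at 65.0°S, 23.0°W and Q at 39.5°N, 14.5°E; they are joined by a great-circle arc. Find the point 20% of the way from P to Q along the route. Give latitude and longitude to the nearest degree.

≈ 45°S, 8°W

Write both endpoints as unit vectors p₁, p₂ with components (cos φ cos λ, cos φ sin λ, sin φ).
The central angle between the endpoints is δ = arccos(p₁·p₂) ≈ 1.894 rad (108.5°).
Interpolate at f = 0.20 with slerp weights a = sin((1−f)δ)/sin δ ≈ 1.053, b = sin(fδ)/sin δ ≈ 0.390.
p = a·p₁ + b·p₂ ≈ (0.701, -0.099, -0.706); φ = arcsin(p_z) ≈ -44.93°, λ = atan2(p_y, p_x) ≈ -8.00°.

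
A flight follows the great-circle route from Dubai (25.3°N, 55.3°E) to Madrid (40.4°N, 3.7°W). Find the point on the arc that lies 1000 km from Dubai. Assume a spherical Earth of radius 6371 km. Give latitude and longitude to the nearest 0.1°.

From cos δ = sin φ₁ sin φ₂ + cos φ₁ cos φ₂ cos Δλ, the central angle is δ ≈ 0.887 rad (50.8°). The total great-circle distance is δ·R ≈ 0.887 × 6371 ≈ 5652 km, so the target fraction is f = 1000/5652 ≈ 0.177.
Interpolate at f ≈ 0.177 with slerp weights a = sin((1−f)δ)/sin δ ≈ 0.860, b = sin(fδ)/sin δ ≈ 0.202.
p = a·p₁ + b·p₂ ≈ (0.596, 0.630, 0.498); φ = arcsin(p_z) ≈ 29.89°, λ = atan2(p_y, p_x) ≈ 46.57°.

≈ 29.9°N, 46.6°E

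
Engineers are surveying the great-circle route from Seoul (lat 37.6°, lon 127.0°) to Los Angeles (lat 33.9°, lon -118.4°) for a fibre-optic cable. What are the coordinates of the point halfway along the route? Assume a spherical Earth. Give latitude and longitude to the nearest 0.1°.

Convert each endpoint to a unit vector on the sphere (x = cos φ cos λ, y = cos φ sin λ, z = sin φ).
The central angle between the endpoints is δ = arccos(p₁·p₂) ≈ 1.504 rad (86.2°).
Interpolate at f = 1/2 with slerp weights a = sin((1−f)δ)/sin δ ≈ 0.685, b = sin(fδ)/sin δ ≈ 0.685.
p = a·p₁ + b·p₂ ≈ (-0.597, -0.067, 0.800); φ = arcsin(p_z) ≈ 53.10°, λ = atan2(p_y, p_x) ≈ -173.63°.

≈ lat 53.1°, lon -173.6°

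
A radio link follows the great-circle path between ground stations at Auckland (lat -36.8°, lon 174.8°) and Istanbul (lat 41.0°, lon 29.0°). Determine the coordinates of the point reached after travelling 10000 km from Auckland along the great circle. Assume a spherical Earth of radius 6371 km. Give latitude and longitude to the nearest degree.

The haversine formula gives a central angle δ ≈ 2.674 rad (153.2°) between the endpoints. The total great-circle distance is δ·R ≈ 2.674 × 6371 ≈ 17038 km, so the target fraction is f = 10000/17038 ≈ 0.587.
Interpolate at f ≈ 0.587 with slerp weights a = sin((1−f)δ)/sin δ ≈ 1.983, b = sin(fδ)/sin δ ≈ 2.220.
p = a·p₁ + b·p₂ ≈ (-0.116, 0.956, 0.268); φ = arcsin(p_z) ≈ 15.57°, λ = atan2(p_y, p_x) ≈ 96.92°.

≈ lat 16°, lon 97°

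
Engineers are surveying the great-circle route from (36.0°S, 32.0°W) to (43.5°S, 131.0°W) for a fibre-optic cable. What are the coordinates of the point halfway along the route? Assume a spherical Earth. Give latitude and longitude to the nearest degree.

From cos δ = sin φ₁ sin φ₂ + cos φ₁ cos φ₂ cos Δλ, the central angle is δ ≈ 1.253 rad (71.8°).
Interpolate at f = 1/2 with slerp weights a = sin((1−f)δ)/sin δ ≈ 0.617, b = sin(fδ)/sin δ ≈ 0.617.
p = a·p₁ + b·p₂ ≈ (0.130, -0.602, -0.788); φ = arcsin(p_z) ≈ -51.96°, λ = atan2(p_y, p_x) ≈ -77.85°.

≈ (52°S, 78°W)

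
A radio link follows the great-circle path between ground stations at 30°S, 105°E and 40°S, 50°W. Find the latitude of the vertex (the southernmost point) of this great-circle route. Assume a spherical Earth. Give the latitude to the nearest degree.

≈ 73°S

The great circle lies in the plane with unit normal n̂ = (p₁ × p₂)/|p₁ × p₂|.
Here n̂_z ≈ -0.292; the vertex latitude is φ_max = arccos|n̂_z| ≈ 73.0°.
Check via Clairaut: cos φ_max = |cos φ₁| · sin C = cos(30.0°)·sin(160.3°) ≈ 0.292, again giving ≈ 73.0°.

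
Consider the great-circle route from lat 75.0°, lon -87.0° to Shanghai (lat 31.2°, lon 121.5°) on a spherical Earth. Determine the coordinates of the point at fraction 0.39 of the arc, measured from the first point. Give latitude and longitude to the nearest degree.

≈ lat 74°, lon 141°

Write both endpoints as unit vectors p₁, p₂ with components (cos φ cos λ, cos φ sin λ, sin φ).
The central angle between the endpoints is δ = arccos(p₁·p₂) ≈ 1.260 rad (72.2°).
Interpolate at f = 0.39 with slerp weights a = sin((1−f)δ)/sin δ ≈ 0.730, b = sin(fδ)/sin δ ≈ 0.496.
p = a·p₁ + b·p₂ ≈ (-0.212, 0.173, 0.962); φ = arcsin(p_z) ≈ 74.15°, λ = atan2(p_y, p_x) ≈ 140.77°.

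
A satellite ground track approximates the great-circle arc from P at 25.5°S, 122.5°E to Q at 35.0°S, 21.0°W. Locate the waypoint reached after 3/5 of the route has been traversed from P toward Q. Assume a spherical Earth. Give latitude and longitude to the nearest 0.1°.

Convert each endpoint to a unit vector on the sphere (x = cos φ cos λ, y = cos φ sin λ, z = sin φ).
The central angle between the endpoints is δ = arccos(p₁·p₂) ≈ 1.926 rad (110.3°).
Interpolate at f = 3/5 with slerp weights a = sin((1−f)δ)/sin δ ≈ 0.743, b = sin(fδ)/sin δ ≈ 0.976.
p = a·p₁ + b·p₂ ≈ (0.386, 0.279, -0.879); φ = arcsin(p_z) ≈ -61.56°, λ = atan2(p_y, p_x) ≈ 35.84°.

≈ 61.6°S, 35.8°E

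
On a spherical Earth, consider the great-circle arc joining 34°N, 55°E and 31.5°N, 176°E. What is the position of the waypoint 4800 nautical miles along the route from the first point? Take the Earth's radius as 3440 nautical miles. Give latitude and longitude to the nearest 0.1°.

Write both endpoints as unit vectors p₁, p₂ with components (cos φ cos λ, cos φ sin λ, sin φ).
The central angle between the endpoints is δ = arccos(p₁·p₂) ≈ 1.643 rad (94.1°). The total great-circle distance is δ·R ≈ 1.643 × 3440 ≈ 5651 nmi, so the target fraction is f = 4800/5651 ≈ 0.849.
Interpolate at f ≈ 0.849 with slerp weights a = sin((1−f)δ)/sin δ ≈ 0.246, b = sin(fδ)/sin δ ≈ 0.987.
p = a·p₁ + b·p₂ ≈ (-0.723, 0.225, 0.653); φ = arcsin(p_z) ≈ 40.78°, λ = atan2(p_y, p_x) ≈ 162.68°.

≈ 40.8°N, 162.7°E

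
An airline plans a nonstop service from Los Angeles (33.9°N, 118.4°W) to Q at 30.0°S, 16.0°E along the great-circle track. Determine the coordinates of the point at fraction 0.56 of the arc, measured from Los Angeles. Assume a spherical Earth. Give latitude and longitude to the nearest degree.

≈ 0°N, 41°W

Convert each endpoint to a unit vector on the sphere (x = cos φ cos λ, y = cos φ sin λ, z = sin φ).
The central angle between the endpoints is δ = arccos(p₁·p₂) ≈ 2.468 rad (141.4°).
Interpolate at f = 0.56 with slerp weights a = sin((1−f)δ)/sin δ ≈ 1.419, b = sin(fδ)/sin δ ≈ 1.575.
p = a·p₁ + b·p₂ ≈ (0.751, -0.660, 0.004); φ = arcsin(p_z) ≈ 0.22°, λ = atan2(p_y, p_x) ≈ -41.30°.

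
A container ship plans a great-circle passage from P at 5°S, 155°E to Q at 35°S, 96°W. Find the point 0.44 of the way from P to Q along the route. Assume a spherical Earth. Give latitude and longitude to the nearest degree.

Convert each endpoint to a unit vector on the sphere (x = cos φ cos λ, y = cos φ sin λ, z = sin φ).
The central angle between the endpoints is δ = arccos(p₁·p₂) ≈ 1.788 rad (102.5°).
Interpolate at f = 0.44 with slerp weights a = sin((1−f)δ)/sin δ ≈ 0.863, b = sin(fδ)/sin δ ≈ 0.725.
p = a·p₁ + b·p₂ ≈ (-0.841, -0.228, -0.491); φ = arcsin(p_z) ≈ -29.41°, λ = atan2(p_y, p_x) ≈ -164.85°.

≈ 29°S, 165°W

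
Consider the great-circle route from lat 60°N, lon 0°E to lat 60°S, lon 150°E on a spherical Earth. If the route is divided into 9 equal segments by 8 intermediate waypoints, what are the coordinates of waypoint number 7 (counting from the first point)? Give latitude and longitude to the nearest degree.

Convert each endpoint to a unit vector on the sphere (x = cos φ cos λ, y = cos φ sin λ, z = sin φ).
The central angle between the endpoints is δ = arccos(p₁·p₂) ≈ 2.882 rad (165.1°).
Interpolate at f = 7/9 with slerp weights a = sin((1−f)δ)/sin δ ≈ 2.328, b = sin(fδ)/sin δ ≈ 3.052.
p = a·p₁ + b·p₂ ≈ (-0.157, 0.763, -0.627); φ = arcsin(p_z) ≈ -38.82°, λ = atan2(p_y, p_x) ≈ 101.66°.

≈ lat 39°S, lon 102°E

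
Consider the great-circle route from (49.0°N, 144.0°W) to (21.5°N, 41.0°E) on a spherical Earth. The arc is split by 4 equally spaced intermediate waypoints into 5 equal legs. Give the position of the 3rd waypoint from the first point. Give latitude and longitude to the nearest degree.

≈ (65°N, 47°E)

From cos δ = sin φ₁ sin φ₂ + cos φ₁ cos φ₂ cos Δλ, the central angle is δ ≈ 1.909 rad (109.4°).
Interpolate at f = 3/5 with slerp weights a = sin((1−f)δ)/sin δ ≈ 0.733, b = sin(fδ)/sin δ ≈ 0.965.
p = a·p₁ + b·p₂ ≈ (0.289, 0.307, 0.907); φ = arcsin(p_z) ≈ 65.08°, λ = atan2(p_y, p_x) ≈ 46.71°.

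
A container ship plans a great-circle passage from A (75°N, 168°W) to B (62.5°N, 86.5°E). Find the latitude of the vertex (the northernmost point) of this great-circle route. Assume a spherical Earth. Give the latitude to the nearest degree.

≈ 78°N

The great circle lies in the plane with unit normal n̂ = (p₁ × p₂)/|p₁ × p₂|.
Here n̂_z ≈ -0.204; the vertex latitude is φ_max = arccos|n̂_z| ≈ 78.2°.
Check via Clairaut: cos φ_max = |cos φ₁| · sin C = cos(75.0°)·sin(51.9°) ≈ 0.204, again giving ≈ 78.2°.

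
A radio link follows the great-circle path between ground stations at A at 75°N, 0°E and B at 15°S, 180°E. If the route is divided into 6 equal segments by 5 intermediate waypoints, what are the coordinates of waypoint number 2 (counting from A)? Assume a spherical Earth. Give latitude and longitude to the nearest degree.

The haversine formula gives a central angle δ ≈ 2.094 rad (120.0°) between the endpoints.
Interpolate at f = 2/6 with slerp weights a = sin((1−f)δ)/sin δ ≈ 1.137, b = sin(fδ)/sin δ ≈ 0.742.
p = a·p₁ + b·p₂ ≈ (-0.423, -0.000, 0.906); φ = arcsin(p_z) ≈ 65.00°, λ = atan2(p_y, p_x) ≈ -180.00°.

≈ 65°N, 180°E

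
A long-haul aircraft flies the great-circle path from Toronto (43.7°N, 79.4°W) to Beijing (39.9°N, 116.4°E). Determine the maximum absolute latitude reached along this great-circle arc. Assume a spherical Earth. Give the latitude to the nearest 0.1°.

≈ 81.3°N

The great circle lies in the plane with unit normal n̂ = (p₁ × p₂)/|p₁ × p₂|.
Here n̂_z ≈ -0.152; the vertex latitude is φ_max = arccos|n̂_z| ≈ 81.3°.
Check via Clairaut: cos φ_max = |cos φ₁| · sin C = cos(43.7°)·sin(12.1°) ≈ 0.152, again giving ≈ 81.3°.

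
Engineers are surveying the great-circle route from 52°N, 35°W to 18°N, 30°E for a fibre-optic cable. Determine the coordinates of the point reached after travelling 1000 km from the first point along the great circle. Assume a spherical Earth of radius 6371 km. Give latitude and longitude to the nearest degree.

Convert each endpoint to a unit vector on the sphere (x = cos φ cos λ, y = cos φ sin λ, z = sin φ).
The central angle between the endpoints is δ = arccos(p₁·p₂) ≈ 1.058 rad (60.6°). The total great-circle distance is δ·R ≈ 1.058 × 6371 ≈ 6738 km, so the target fraction is f = 1000/6738 ≈ 0.148.
Interpolate at f ≈ 0.148 with slerp weights a = sin((1−f)δ)/sin δ ≈ 0.900, b = sin(fδ)/sin δ ≈ 0.179.
p = a·p₁ + b·p₂ ≈ (0.601, -0.232, 0.764); φ = arcsin(p_z) ≈ 49.85°, λ = atan2(p_y, p_x) ≈ -21.12°.

≈ 50°N, 21°W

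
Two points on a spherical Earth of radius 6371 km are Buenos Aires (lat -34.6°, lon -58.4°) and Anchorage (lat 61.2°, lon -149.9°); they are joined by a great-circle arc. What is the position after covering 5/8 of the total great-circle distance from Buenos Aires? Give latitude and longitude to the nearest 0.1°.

The haversine formula gives a central angle δ ≈ 2.104 rad (120.5°) between the endpoints.
Interpolate at f = 5/8 with slerp weights a = sin((1−f)δ)/sin δ ≈ 0.824, b = sin(fδ)/sin δ ≈ 1.123.
p = a·p₁ + b·p₂ ≈ (-0.113, -0.849, 0.516); φ = arcsin(p_z) ≈ 31.09°, λ = atan2(p_y, p_x) ≈ -97.57°.

≈ lat 31.1°, lon -97.6°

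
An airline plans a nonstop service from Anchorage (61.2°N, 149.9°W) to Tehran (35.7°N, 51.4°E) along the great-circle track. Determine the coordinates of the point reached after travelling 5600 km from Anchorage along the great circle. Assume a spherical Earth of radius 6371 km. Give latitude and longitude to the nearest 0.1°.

≈ 65.9°N, 64.4°E

Convert each endpoint to a unit vector on the sphere (x = cos φ cos λ, y = cos φ sin λ, z = sin φ).
The central angle between the endpoints is δ = arccos(p₁·p₂) ≈ 1.423 rad (81.6°). The total great-circle distance is δ·R ≈ 1.423 × 6371 ≈ 9068 km, so the target fraction is f = 5600/9068 ≈ 0.618.
Interpolate at f ≈ 0.618 with slerp weights a = sin((1−f)δ)/sin δ ≈ 0.524, b = sin(fδ)/sin δ ≈ 0.779.
p = a·p₁ + b·p₂ ≈ (0.176, 0.368, 0.913); φ = arcsin(p_z) ≈ 65.94°, λ = atan2(p_y, p_x) ≈ 64.39°.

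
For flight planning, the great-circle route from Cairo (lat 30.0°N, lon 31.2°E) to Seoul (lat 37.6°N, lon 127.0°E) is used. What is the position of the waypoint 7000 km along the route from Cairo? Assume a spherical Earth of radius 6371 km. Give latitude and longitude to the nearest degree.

≈ lat 43°N, lon 111°E

Write both endpoints as unit vectors p₁, p₂ with components (cos φ cos λ, cos φ sin λ, sin φ).
The central angle between the endpoints is δ = arccos(p₁·p₂) ≈ 1.333 rad (76.4°). The total great-circle distance is δ·R ≈ 1.333 × 6371 ≈ 8491 km, so the target fraction is f = 7000/8491 ≈ 0.824.
Interpolate at f ≈ 0.824 with slerp weights a = sin((1−f)δ)/sin δ ≈ 0.239, b = sin(fδ)/sin δ ≈ 0.916.
p = a·p₁ + b·p₂ ≈ (-0.260, 0.687, 0.679); φ = arcsin(p_z) ≈ 42.73°, λ = atan2(p_y, p_x) ≈ 110.74°.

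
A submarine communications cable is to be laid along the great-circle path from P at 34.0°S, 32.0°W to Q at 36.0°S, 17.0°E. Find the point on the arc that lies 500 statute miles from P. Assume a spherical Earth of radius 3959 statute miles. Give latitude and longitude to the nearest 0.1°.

≈ 35.9°S, 23.5°W

Convert each endpoint to a unit vector on the sphere (x = cos φ cos λ, y = cos φ sin λ, z = sin φ).
The central angle between the endpoints is δ = arccos(p₁·p₂) ≈ 0.694 rad (39.8°). The total great-circle distance is δ·R ≈ 0.694 × 3959 ≈ 2747 mi, so the target fraction is f = 500/2747 ≈ 0.182.
Interpolate at f ≈ 0.182 with slerp weights a = sin((1−f)δ)/sin δ ≈ 0.841, b = sin(fδ)/sin δ ≈ 0.197.
p = a·p₁ + b·p₂ ≈ (0.743, -0.323, -0.586); φ = arcsin(p_z) ≈ -35.86°, λ = atan2(p_y, p_x) ≈ -23.47°.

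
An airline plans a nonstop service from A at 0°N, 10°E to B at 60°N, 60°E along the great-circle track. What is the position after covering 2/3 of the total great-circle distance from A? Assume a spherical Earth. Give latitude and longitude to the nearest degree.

From cos δ = sin φ₁ sin φ₂ + cos φ₁ cos φ₂ cos Δλ, the central angle is δ ≈ 1.244 rad (71.3°).
Interpolate at f = 2/3 with slerp weights a = sin((1−f)δ)/sin δ ≈ 0.425, b = sin(fδ)/sin δ ≈ 0.779.
p = a·p₁ + b·p₂ ≈ (0.614, 0.411, 0.674); φ = arcsin(p_z) ≈ 42.40°, λ = atan2(p_y, p_x) ≈ 33.82°.

≈ 42°N, 34°E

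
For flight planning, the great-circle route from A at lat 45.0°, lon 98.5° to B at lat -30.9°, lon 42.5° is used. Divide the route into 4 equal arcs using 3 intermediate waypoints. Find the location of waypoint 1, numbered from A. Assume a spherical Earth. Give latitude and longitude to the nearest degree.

≈ lat 27°, lon 80°

Write both endpoints as unit vectors p₁, p₂ with components (cos φ cos λ, cos φ sin λ, sin φ).
The central angle between the endpoints is δ = arccos(p₁·p₂) ≈ 1.595 rad (91.4°).
Interpolate at f = 1/4 with slerp weights a = sin((1−f)δ)/sin δ ≈ 0.931, b = sin(fδ)/sin δ ≈ 0.388.
p = a·p₁ + b·p₂ ≈ (0.148, 0.876, 0.459); φ = arcsin(p_z) ≈ 27.31°, λ = atan2(p_y, p_x) ≈ 80.39°.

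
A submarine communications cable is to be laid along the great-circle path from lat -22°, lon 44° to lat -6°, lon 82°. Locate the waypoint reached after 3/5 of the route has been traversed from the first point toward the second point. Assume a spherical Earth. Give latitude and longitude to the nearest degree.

From cos δ = sin φ₁ sin φ₂ + cos φ₁ cos φ₂ cos Δλ, the central angle is δ ≈ 0.699 rad (40.0°).
Interpolate at f = 3/5 with slerp weights a = sin((1−f)δ)/sin δ ≈ 0.429, b = sin(fδ)/sin δ ≈ 0.633.
p = a·p₁ + b·p₂ ≈ (0.374, 0.899, -0.227); φ = arcsin(p_z) ≈ -13.11°, λ = atan2(p_y, p_x) ≈ 67.44°.

≈ lat -13°, lon 67°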